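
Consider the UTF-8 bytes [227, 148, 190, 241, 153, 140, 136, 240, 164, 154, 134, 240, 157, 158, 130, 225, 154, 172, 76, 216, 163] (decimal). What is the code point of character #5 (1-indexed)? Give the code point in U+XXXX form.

U+16AC

Offset 0: leading byte 0xE3 = 11100011 → 3-byte char #1 = E3 94 BE.
Offset 3: leading byte 0xF1 = 11110001 → 4-byte char #2 = F1 99 8C 88.
Offset 7: leading byte 0xF0 = 11110000 → 4-byte char #3 = F0 A4 9A 86.
Offset 11: leading byte 0xF0 = 11110000 → 4-byte char #4 = F0 9D 9E 82.
Offset 15: leading byte 0xE1 = 11100001 → 3-byte char #5 = E1 9A AC.
Leading byte 0xE1 = 11100001 matches 1110xxxx → 3-byte sequence.
Byte 1: 0xE1 = 11100001, payload 0001 (4 bits).
Byte 2: 0x9A = 10011010 (10xxxxxx ✓), payload 011010.
Byte 3: 0xAC = 10101100 (10xxxxxx ✓), payload 101100.
Concatenate: 0001011010101100 = 0x16AC (16 bits → U+16AC).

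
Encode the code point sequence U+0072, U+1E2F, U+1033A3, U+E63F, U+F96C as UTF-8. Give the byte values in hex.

72 E1 B8 AF F4 83 8E A3 EE 98 BF EF A5 AC

U+0072: 1-byte form → 72.
U+1E2F: 3-byte form → E1 B8 AF.
U+1033A3: 4-byte form → F4 83 8E A3.
U+E63F: 3-byte form → EE 98 BF.
U+F96C: 3-byte form → EF A5 AC.
Concatenated (14 bytes): 72 E1 B8 AF F4 83 8E A3 EE 98 BF EF A5 AC.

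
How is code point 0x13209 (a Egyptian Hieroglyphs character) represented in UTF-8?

U+13209 = 0x13209 = 78345 decimal. In range U+10000–U+10FFFF → 4-byte form: 11110xxx 10xxxxxx 10xxxxxx 10xxxxxx.
Binary (21 bits): 000010011001000001001.
Split 3+6+6+6: 000 | 010011 | 001000 | 001001.
Byte 1: 11110000 = 0xF0.
Byte 2: 10010011 = 0x93.
Byte 3: 10001000 = 0x88.
Byte 4: 10001001 = 0x89.

F0 93 88 89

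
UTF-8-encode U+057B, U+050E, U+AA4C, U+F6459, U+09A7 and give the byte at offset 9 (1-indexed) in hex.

0xB6

1-indexed offset 9 is 0-indexed offset 8.
U+057B → 2-byte form D5 BB at offsets 0–1.
U+050E → 2-byte form D4 8E at offsets 2–3.
U+AA4C → 3-byte form EA A9 8C at offsets 4–6.
U+F6459 → 4-byte form F3 B6 91 99 at offsets 7–10.
Offset 8 falls in char 4's range; it's byte 2 of F3 B6 91 99 = 0xB6.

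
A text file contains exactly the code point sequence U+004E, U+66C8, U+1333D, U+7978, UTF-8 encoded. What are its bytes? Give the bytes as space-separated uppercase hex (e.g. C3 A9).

4E E6 9B 88 F0 93 8C BD E7 A5 B8

U+004E: 1-byte form → 4E.
U+66C8: 3-byte form → E6 9B 88.
U+1333D: 4-byte form → F0 93 8C BD.
U+7978: 3-byte form → E7 A5 B8.
Concatenated (11 bytes): 4E E6 9B 88 F0 93 8C BD E7 A5 B8.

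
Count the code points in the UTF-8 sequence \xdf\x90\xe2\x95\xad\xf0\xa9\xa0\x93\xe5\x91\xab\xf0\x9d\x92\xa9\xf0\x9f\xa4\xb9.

6

Byte at offset 0: 0xDF = 11011111 → 2-byte char (#1). Advance 2.
Byte at offset 2: 0xE2 = 11100010 → 3-byte char (#2). Advance 3.
Byte at offset 5: 0xF0 = 11110000 → 4-byte char (#3). Advance 4.
Byte at offset 9: 0xE5 = 11100101 → 3-byte char (#4). Advance 3.
Byte at offset 12: 0xF0 = 11110000 → 4-byte char (#5). Advance 4.
Byte at offset 16: 0xF0 = 11110000 → 4-byte char (#6). Advance 4.
Reached end at offset 20 after 6 code points.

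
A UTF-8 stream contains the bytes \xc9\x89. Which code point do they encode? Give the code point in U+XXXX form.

U+0249

Leading byte 0xC9 = 11001001 matches 110xxxxx → 2-byte sequence.
Byte 1: 0xC9 = 11001001, payload 01001 (5 bits).
Byte 2: 0x89 = 10001001 (10xxxxxx ✓), payload 001001.
Concatenate: 01001001001 = 0x249 (11 bits → U+0249).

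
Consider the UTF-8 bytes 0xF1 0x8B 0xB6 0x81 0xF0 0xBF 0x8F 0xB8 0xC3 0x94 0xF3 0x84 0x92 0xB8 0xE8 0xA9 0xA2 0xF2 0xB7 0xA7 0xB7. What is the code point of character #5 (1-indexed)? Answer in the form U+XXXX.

U+8A62

Offset 0: leading byte 0xF1 = 11110001 → 4-byte char #1 = F1 8B B6 81.
Offset 4: leading byte 0xF0 = 11110000 → 4-byte char #2 = F0 BF 8F B8.
Offset 8: leading byte 0xC3 = 11000011 → 2-byte char #3 = C3 94.
Offset 10: leading byte 0xF3 = 11110011 → 4-byte char #4 = F3 84 92 B8.
Offset 14: leading byte 0xE8 = 11101000 → 3-byte char #5 = E8 A9 A2.
Leading byte 0xE8 = 11101000 matches 1110xxxx → 3-byte sequence.
Byte 1: 0xE8 = 11101000, payload 1000 (4 bits).
Byte 2: 0xA9 = 10101001 (10xxxxxx ✓), payload 101001.
Byte 3: 0xA2 = 10100010 (10xxxxxx ✓), payload 100010.
Concatenate: 1000101001100010 = 0x8A62 (16 bits → U+8A62).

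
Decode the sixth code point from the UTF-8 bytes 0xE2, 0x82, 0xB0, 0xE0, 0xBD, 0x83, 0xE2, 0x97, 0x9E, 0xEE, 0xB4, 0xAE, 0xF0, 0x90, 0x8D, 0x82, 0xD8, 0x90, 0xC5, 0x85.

U+0610

Offset 0: leading byte 0xE2 = 11100010 → 3-byte char #1 = E2 82 B0.
Offset 3: leading byte 0xE0 = 11100000 → 3-byte char #2 = E0 BD 83.
Offset 6: leading byte 0xE2 = 11100010 → 3-byte char #3 = E2 97 9E.
Offset 9: leading byte 0xEE = 11101110 → 3-byte char #4 = EE B4 AE.
Offset 12: leading byte 0xF0 = 11110000 → 4-byte char #5 = F0 90 8D 82.
Offset 16: leading byte 0xD8 = 11011000 → 2-byte char #6 = D8 90.
Leading byte 0xD8 = 11011000 matches 110xxxxx → 2-byte sequence.
Byte 1: 0xD8 = 11011000, payload 11000 (5 bits).
Byte 2: 0x90 = 10010000 (10xxxxxx ✓), payload 010000.
Concatenate: 11000010000 = 0x610 (11 bits → U+0610).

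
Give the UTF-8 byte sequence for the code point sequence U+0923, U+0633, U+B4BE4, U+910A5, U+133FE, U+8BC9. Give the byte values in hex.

E0 A4 A3 D8 B3 F2 B4 AF A4 F2 91 82 A5 F0 93 8F BE E8 AF 89

U+0923: 3-byte form → E0 A4 A3.
U+0633: 2-byte form → D8 B3.
U+B4BE4: 4-byte form → F2 B4 AF A4.
U+910A5: 4-byte form → F2 91 82 A5.
U+133FE: 4-byte form → F0 93 8F BE.
U+8BC9: 3-byte form → E8 AF 89.
Concatenated (20 bytes): E0 A4 A3 D8 B3 F2 B4 AF A4 F2 91 82 A5 F0 93 8F BE E8 AF 89.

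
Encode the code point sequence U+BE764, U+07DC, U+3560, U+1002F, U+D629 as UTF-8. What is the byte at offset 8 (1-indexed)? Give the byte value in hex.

0x95

1-indexed offset 8 is 0-indexed offset 7.
U+BE764 → 4-byte form F2 BE 9D A4 at offsets 0–3.
U+07DC → 2-byte form DF 9C at offsets 4–5.
U+3560 → 3-byte form E3 95 A0 at offsets 6–8.
Offset 7 falls in char 3's range; it's byte 2 of E3 95 A0 = 0x95.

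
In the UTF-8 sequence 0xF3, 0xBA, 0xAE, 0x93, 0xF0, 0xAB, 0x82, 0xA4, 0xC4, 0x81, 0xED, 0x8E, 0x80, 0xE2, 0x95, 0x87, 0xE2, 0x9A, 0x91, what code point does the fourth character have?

U+D380

Offset 0: leading byte 0xF3 = 11110011 → 4-byte char #1 = F3 BA AE 93.
Offset 4: leading byte 0xF0 = 11110000 → 4-byte char #2 = F0 AB 82 A4.
Offset 8: leading byte 0xC4 = 11000100 → 2-byte char #3 = C4 81.
Offset 10: leading byte 0xED = 11101101 → 3-byte char #4 = ED 8E 80.
Leading byte 0xED = 11101101 matches 1110xxxx → 3-byte sequence.
Byte 1: 0xED = 11101101, payload 1101 (4 bits).
Byte 2: 0x8E = 10001110 (10xxxxxx ✓), payload 001110.
Byte 3: 0x80 = 10000000 (10xxxxxx ✓), payload 000000.
Concatenate: 1101001110000000 = 0xD380 (16 bits → U+D380).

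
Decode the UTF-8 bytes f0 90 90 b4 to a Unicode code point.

U+10434

Leading byte 0xF0 = 11110000 matches 11110xxx → 4-byte sequence.
Byte 1: 0xF0 = 11110000, payload 000 (3 bits).
Byte 2: 0x90 = 10010000 (10xxxxxx ✓), payload 010000.
Byte 3: 0x90 = 10010000 (10xxxxxx ✓), payload 010000.
Byte 4: 0xB4 = 10110100 (10xxxxxx ✓), payload 110100.
Concatenate: 000010000010000110100 = 0x10434 (21 bits → U+10434).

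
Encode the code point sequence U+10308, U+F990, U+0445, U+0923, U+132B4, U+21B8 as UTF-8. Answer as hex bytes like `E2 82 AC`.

F0 90 8C 88 EF A6 90 D1 85 E0 A4 A3 F0 93 8A B4 E2 86 B8

U+10308: 4-byte form → F0 90 8C 88.
U+F990: 3-byte form → EF A6 90.
U+0445: 2-byte form → D1 85.
U+0923: 3-byte form → E0 A4 A3.
U+132B4: 4-byte form → F0 93 8A B4.
U+21B8: 3-byte form → E2 86 B8.
Concatenated (19 bytes): F0 90 8C 88 EF A6 90 D1 85 E0 A4 A3 F0 93 8A B4 E2 86 B8.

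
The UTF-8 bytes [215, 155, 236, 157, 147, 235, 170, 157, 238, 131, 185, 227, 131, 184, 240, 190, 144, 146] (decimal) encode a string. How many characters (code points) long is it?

6

Byte at offset 0: 0xD7 = 11010111 → 2-byte char (#1). Advance 2.
Byte at offset 2: 0xEC = 11101100 → 3-byte char (#2). Advance 3.
Byte at offset 5: 0xEB = 11101011 → 3-byte char (#3). Advance 3.
Byte at offset 8: 0xEE = 11101110 → 3-byte char (#4). Advance 3.
Byte at offset 11: 0xE3 = 11100011 → 3-byte char (#5). Advance 3.
Byte at offset 14: 0xF0 = 11110000 → 4-byte char (#6). Advance 4.
Reached end at offset 18 after 6 code points.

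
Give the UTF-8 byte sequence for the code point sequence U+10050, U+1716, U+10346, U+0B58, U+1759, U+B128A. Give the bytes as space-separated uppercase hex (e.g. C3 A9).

F0 90 81 90 E1 9C 96 F0 90 8D 86 E0 AD 98 E1 9D 99 F2 B1 8A 8A

U+10050: 4-byte form → F0 90 81 90.
U+1716: 3-byte form → E1 9C 96.
U+10346: 4-byte form → F0 90 8D 86.
U+0B58: 3-byte form → E0 AD 98.
U+1759: 3-byte form → E1 9D 99.
U+B128A: 4-byte form → F2 B1 8A 8A.
Concatenated (21 bytes): F0 90 81 90 E1 9C 96 F0 90 8D 86 E0 AD 98 E1 9D 99 F2 B1 8A 8A.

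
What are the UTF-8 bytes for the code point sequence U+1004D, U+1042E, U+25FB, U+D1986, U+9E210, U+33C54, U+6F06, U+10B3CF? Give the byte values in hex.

U+1004D: 4-byte form → F0 90 81 8D.
U+1042E: 4-byte form → F0 90 90 AE.
U+25FB: 3-byte form → E2 97 BB.
U+D1986: 4-byte form → F3 91 A6 86.
U+9E210: 4-byte form → F2 9E 88 90.
U+33C54: 4-byte form → F0 B3 B1 94.
U+6F06: 3-byte form → E6 BC 86.
U+10B3CF: 4-byte form → F4 8B 8F 8F.
Concatenated (30 bytes): F0 90 81 8D F0 90 90 AE E2 97 BB F3 91 A6 86 F2 9E 88 90 F0 B3 B1 94 E6 BC 86 F4 8B 8F 8F.

F0 90 81 8D F0 90 90 AE E2 97 BB F3 91 A6 86 F2 9E 88 90 F0 B3 B1 94 E6 BC 86 F4 8B 8F 8F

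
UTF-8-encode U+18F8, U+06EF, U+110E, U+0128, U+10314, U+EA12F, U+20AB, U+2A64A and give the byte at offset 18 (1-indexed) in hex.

0xAF

1-indexed offset 18 is 0-indexed offset 17.
U+18F8 → 3-byte form E1 A3 B8 at offsets 0–2.
U+06EF → 2-byte form DB AF at offsets 3–4.
U+110E → 3-byte form E1 84 8E at offsets 5–7.
U+0128 → 2-byte form C4 A8 at offsets 8–9.
U+10314 → 4-byte form F0 90 8C 94 at offsets 10–13.
U+EA12F → 4-byte form F3 AA 84 AF at offsets 14–17.
Offset 17 falls in char 6's range; it's byte 4 of F3 AA 84 AF = 0xAF.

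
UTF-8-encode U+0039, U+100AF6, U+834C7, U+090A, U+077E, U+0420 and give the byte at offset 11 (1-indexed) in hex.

0xA4

1-indexed offset 11 is 0-indexed offset 10.
U+0039 → 1-byte form 39 at offsets 0–0.
U+100AF6 → 4-byte form F4 80 AB B6 at offsets 1–4.
U+834C7 → 4-byte form F2 83 93 87 at offsets 5–8.
U+090A → 3-byte form E0 A4 8A at offsets 9–11.
Offset 10 falls in char 4's range; it's byte 2 of E0 A4 8A = 0xA4.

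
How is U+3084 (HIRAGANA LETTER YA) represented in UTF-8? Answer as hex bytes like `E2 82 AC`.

E3 82 84

U+3084 = 0x3084 = 12420 decimal. In range U+0800–U+FFFF → 3-byte form: 1110xxxx 10xxxxxx 10xxxxxx.
Binary (16 bits): 0011000010000100.
Split 4+6+6: 0011 | 000010 | 000100.
Byte 1: 11100011 = 0xE3.
Byte 2: 10000010 = 0x82.
Byte 3: 10000100 = 0x84.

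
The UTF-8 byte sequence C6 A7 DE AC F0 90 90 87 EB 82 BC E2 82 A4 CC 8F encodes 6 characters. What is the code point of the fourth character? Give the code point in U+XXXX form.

Offset 0: leading byte 0xC6 = 11000110 → 2-byte char #1 = C6 A7.
Offset 2: leading byte 0xDE = 11011110 → 2-byte char #2 = DE AC.
Offset 4: leading byte 0xF0 = 11110000 → 4-byte char #3 = F0 90 90 87.
Offset 8: leading byte 0xEB = 11101011 → 3-byte char #4 = EB 82 BC.
Leading byte 0xEB = 11101011 matches 1110xxxx → 3-byte sequence.
Byte 1: 0xEB = 11101011, payload 1011 (4 bits).
Byte 2: 0x82 = 10000010 (10xxxxxx ✓), payload 000010.
Byte 3: 0xBC = 10111100 (10xxxxxx ✓), payload 111100.
Concatenate: 1011000010111100 = 0xB0BC (16 bits → U+B0BC).

U+B0BC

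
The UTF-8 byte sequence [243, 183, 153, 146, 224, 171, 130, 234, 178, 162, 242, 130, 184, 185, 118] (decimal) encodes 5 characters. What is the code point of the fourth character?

U+82E39

Offset 0: leading byte 0xF3 = 11110011 → 4-byte char #1 = F3 B7 99 92.
Offset 4: leading byte 0xE0 = 11100000 → 3-byte char #2 = E0 AB 82.
Offset 7: leading byte 0xEA = 11101010 → 3-byte char #3 = EA B2 A2.
Offset 10: leading byte 0xF2 = 11110010 → 4-byte char #4 = F2 82 B8 B9.
Leading byte 0xF2 = 11110010 matches 11110xxx → 4-byte sequence.
Byte 1: 0xF2 = 11110010, payload 010 (3 bits).
Byte 2: 0x82 = 10000010 (10xxxxxx ✓), payload 000010.
Byte 3: 0xB8 = 10111000 (10xxxxxx ✓), payload 111000.
Byte 4: 0xB9 = 10111001 (10xxxxxx ✓), payload 111001.
Concatenate: 010000010111000111001 = 0x82E39 (21 bits → U+82E39).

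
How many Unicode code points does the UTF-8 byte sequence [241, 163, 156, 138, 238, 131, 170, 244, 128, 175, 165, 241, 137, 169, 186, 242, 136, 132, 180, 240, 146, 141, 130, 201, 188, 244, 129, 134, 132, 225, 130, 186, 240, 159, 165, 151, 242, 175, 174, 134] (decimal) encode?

11

Byte at offset 0: 0xF1 = 11110001 → 4-byte char (#1). Advance 4.
Byte at offset 4: 0xEE = 11101110 → 3-byte char (#2). Advance 3.
Byte at offset 7: 0xF4 = 11110100 → 4-byte char (#3). Advance 4.
Byte at offset 11: 0xF1 = 11110001 → 4-byte char (#4). Advance 4.
Byte at offset 15: 0xF2 = 11110010 → 4-byte char (#5). Advance 4.
Byte at offset 19: 0xF0 = 11110000 → 4-byte char (#6). Advance 4.
Byte at offset 23: 0xC9 = 11001001 → 2-byte char (#7). Advance 2.
Byte at offset 25: 0xF4 = 11110100 → 4-byte char (#8). Advance 4.
Byte at offset 29: 0xE1 = 11100001 → 3-byte char (#9). Advance 3.
Byte at offset 32: 0xF0 = 11110000 → 4-byte char (#10). Advance 4.
Byte at offset 36: 0xF2 = 11110010 → 4-byte char (#11). Advance 4.
Reached end at offset 40 after 11 code points.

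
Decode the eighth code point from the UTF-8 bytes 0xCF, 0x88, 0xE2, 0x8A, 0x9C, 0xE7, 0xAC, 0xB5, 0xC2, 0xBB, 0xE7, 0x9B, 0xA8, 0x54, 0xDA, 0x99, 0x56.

U+0056

Offset 0: leading byte 0xCF = 11001111 → 2-byte char #1 = CF 88.
Offset 2: leading byte 0xE2 = 11100010 → 3-byte char #2 = E2 8A 9C.
Offset 5: leading byte 0xE7 = 11100111 → 3-byte char #3 = E7 AC B5.
Offset 8: leading byte 0xC2 = 11000010 → 2-byte char #4 = C2 BB.
Offset 10: leading byte 0xE7 = 11100111 → 3-byte char #5 = E7 9B A8.
Offset 13: leading byte 0x54 = 01010100 → 1-byte char #6 = 54.
Offset 14: leading byte 0xDA = 11011010 → 2-byte char #7 = DA 99.
Offset 16: leading byte 0x56 = 01010110 → 1-byte char #8 = 56.
Leading byte 0x56 = 01010110 matches 0xxxxxxx → 1-byte sequence.
Byte 1: 0x56 = 01010110, payload 1010110 (7 bits).
Concatenate: 1010110 = 0x56 (7 bits → U+0056).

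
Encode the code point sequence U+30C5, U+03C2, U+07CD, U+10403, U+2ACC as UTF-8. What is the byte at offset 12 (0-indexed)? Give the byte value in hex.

U+30C5 → 3-byte form E3 83 85 at offsets 0–2.
U+03C2 → 2-byte form CF 82 at offsets 3–4.
U+07CD → 2-byte form DF 8D at offsets 5–6.
U+10403 → 4-byte form F0 90 90 83 at offsets 7–10.
U+2ACC → 3-byte form E2 AB 8C at offsets 11–13.
Offset 12 falls in char 5's range; it's byte 2 of E2 AB 8C = 0xAB.

0xAB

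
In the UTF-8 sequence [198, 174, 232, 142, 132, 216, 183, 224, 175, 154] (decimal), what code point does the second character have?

Offset 0: leading byte 0xC6 = 11000110 → 2-byte char #1 = C6 AE.
Offset 2: leading byte 0xE8 = 11101000 → 3-byte char #2 = E8 8E 84.
Leading byte 0xE8 = 11101000 matches 1110xxxx → 3-byte sequence.
Byte 1: 0xE8 = 11101000, payload 1000 (4 bits).
Byte 2: 0x8E = 10001110 (10xxxxxx ✓), payload 001110.
Byte 3: 0x84 = 10000100 (10xxxxxx ✓), payload 000100.
Concatenate: 1000001110000100 = 0x8384 (16 bits → U+8384).

U+8384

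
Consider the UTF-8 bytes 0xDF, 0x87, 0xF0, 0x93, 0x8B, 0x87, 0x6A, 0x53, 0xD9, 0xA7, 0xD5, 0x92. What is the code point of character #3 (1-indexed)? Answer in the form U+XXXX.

U+006A

Offset 0: leading byte 0xDF = 11011111 → 2-byte char #1 = DF 87.
Offset 2: leading byte 0xF0 = 11110000 → 4-byte char #2 = F0 93 8B 87.
Offset 6: leading byte 0x6A = 01101010 → 1-byte char #3 = 6A.
Leading byte 0x6A = 01101010 matches 0xxxxxxx → 1-byte sequence.
Byte 1: 0x6A = 01101010, payload 1101010 (7 bits).
Concatenate: 1101010 = 0x6A (7 bits → U+006A).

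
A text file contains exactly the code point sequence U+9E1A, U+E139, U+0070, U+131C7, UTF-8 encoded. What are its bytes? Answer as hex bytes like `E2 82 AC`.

U+9E1A: 3-byte form → E9 B8 9A.
U+E139: 3-byte form → EE 84 B9.
U+0070: 1-byte form → 70.
U+131C7: 4-byte form → F0 93 87 87.
Concatenated (11 bytes): E9 B8 9A EE 84 B9 70 F0 93 87 87.

E9 B8 9A EE 84 B9 70 F0 93 87 87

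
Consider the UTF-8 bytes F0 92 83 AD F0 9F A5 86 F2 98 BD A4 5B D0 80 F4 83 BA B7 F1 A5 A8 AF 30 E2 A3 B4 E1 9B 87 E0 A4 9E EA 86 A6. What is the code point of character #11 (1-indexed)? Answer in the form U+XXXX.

U+091E

Offset 0: leading byte 0xF0 = 11110000 → 4-byte char #1 = F0 92 83 AD.
Offset 4: leading byte 0xF0 = 11110000 → 4-byte char #2 = F0 9F A5 86.
Offset 8: leading byte 0xF2 = 11110010 → 4-byte char #3 = F2 98 BD A4.
Offset 12: leading byte 0x5B = 01011011 → 1-byte char #4 = 5B.
Offset 13: leading byte 0xD0 = 11010000 → 2-byte char #5 = D0 80.
Offset 15: leading byte 0xF4 = 11110100 → 4-byte char #6 = F4 83 BA B7.
Offset 19: leading byte 0xF1 = 11110001 → 4-byte char #7 = F1 A5 A8 AF.
Offset 23: leading byte 0x30 = 00110000 → 1-byte char #8 = 30.
Offset 24: leading byte 0xE2 = 11100010 → 3-byte char #9 = E2 A3 B4.
Offset 27: leading byte 0xE1 = 11100001 → 3-byte char #10 = E1 9B 87.
Offset 30: leading byte 0xE0 = 11100000 → 3-byte char #11 = E0 A4 9E.
Leading byte 0xE0 = 11100000 matches 1110xxxx → 3-byte sequence.
Byte 1: 0xE0 = 11100000, payload 0000 (4 bits).
Byte 2: 0xA4 = 10100100 (10xxxxxx ✓), payload 100100.
Byte 3: 0x9E = 10011110 (10xxxxxx ✓), payload 011110.
Concatenate: 0000100100011110 = 0x91E (16 bits → U+091E).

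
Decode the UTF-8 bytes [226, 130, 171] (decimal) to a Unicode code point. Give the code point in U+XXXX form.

Leading byte 0xE2 = 11100010 matches 1110xxxx → 3-byte sequence.
Byte 1: 0xE2 = 11100010, payload 0010 (4 bits).
Byte 2: 0x82 = 10000010 (10xxxxxx ✓), payload 000010.
Byte 3: 0xAB = 10101011 (10xxxxxx ✓), payload 101011.
Concatenate: 0010000010101011 = 0x20AB (16 bits → U+20AB).

U+20AB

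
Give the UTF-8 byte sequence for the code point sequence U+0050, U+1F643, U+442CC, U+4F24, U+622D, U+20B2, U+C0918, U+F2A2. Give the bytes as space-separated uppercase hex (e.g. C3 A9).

U+0050: 1-byte form → 50.
U+1F643: 4-byte form → F0 9F 99 83.
U+442CC: 4-byte form → F1 84 8B 8C.
U+4F24: 3-byte form → E4 BC A4.
U+622D: 3-byte form → E6 88 AD.
U+20B2: 3-byte form → E2 82 B2.
U+C0918: 4-byte form → F3 80 A4 98.
U+F2A2: 3-byte form → EF 8A A2.
Concatenated (25 bytes): 50 F0 9F 99 83 F1 84 8B 8C E4 BC A4 E6 88 AD E2 82 B2 F3 80 A4 98 EF 8A A2.

50 F0 9F 99 83 F1 84 8B 8C E4 BC A4 E6 88 AD E2 82 B2 F3 80 A4 98 EF 8A A2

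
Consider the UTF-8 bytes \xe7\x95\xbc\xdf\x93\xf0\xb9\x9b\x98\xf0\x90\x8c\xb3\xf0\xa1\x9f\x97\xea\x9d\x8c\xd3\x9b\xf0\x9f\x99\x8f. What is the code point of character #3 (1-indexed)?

Offset 0: leading byte 0xE7 = 11100111 → 3-byte char #1 = E7 95 BC.
Offset 3: leading byte 0xDF = 11011111 → 2-byte char #2 = DF 93.
Offset 5: leading byte 0xF0 = 11110000 → 4-byte char #3 = F0 B9 9B 98.
Leading byte 0xF0 = 11110000 matches 11110xxx → 4-byte sequence.
Byte 1: 0xF0 = 11110000, payload 000 (3 bits).
Byte 2: 0xB9 = 10111001 (10xxxxxx ✓), payload 111001.
Byte 3: 0x9B = 10011011 (10xxxxxx ✓), payload 011011.
Byte 4: 0x98 = 10011000 (10xxxxxx ✓), payload 011000.
Concatenate: 000111001011011011000 = 0x396D8 (21 bits → U+396D8).

U+396D8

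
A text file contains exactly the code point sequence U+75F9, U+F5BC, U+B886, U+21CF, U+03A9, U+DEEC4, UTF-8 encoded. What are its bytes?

E7 97 B9 EF 96 BC EB A2 86 E2 87 8F CE A9 F3 9E BB 84

U+75F9: 3-byte form → E7 97 B9.
U+F5BC: 3-byte form → EF 96 BC.
U+B886: 3-byte form → EB A2 86.
U+21CF: 3-byte form → E2 87 8F.
U+03A9: 2-byte form → CE A9.
U+DEEC4: 4-byte form → F3 9E BB 84.
Concatenated (18 bytes): E7 97 B9 EF 96 BC EB A2 86 E2 87 8F CE A9 F3 9E BB 84.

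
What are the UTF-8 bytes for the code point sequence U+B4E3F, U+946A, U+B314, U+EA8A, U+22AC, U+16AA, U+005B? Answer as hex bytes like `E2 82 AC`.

U+B4E3F: 4-byte form → F2 B4 B8 BF.
U+946A: 3-byte form → E9 91 AA.
U+B314: 3-byte form → EB 8C 94.
U+EA8A: 3-byte form → EE AA 8A.
U+22AC: 3-byte form → E2 8A AC.
U+16AA: 3-byte form → E1 9A AA.
U+005B: 1-byte form → 5B.
Concatenated (20 bytes): F2 B4 B8 BF E9 91 AA EB 8C 94 EE AA 8A E2 8A AC E1 9A AA 5B.

F2 B4 B8 BF E9 91 AA EB 8C 94 EE AA 8A E2 8A AC E1 9A AA 5B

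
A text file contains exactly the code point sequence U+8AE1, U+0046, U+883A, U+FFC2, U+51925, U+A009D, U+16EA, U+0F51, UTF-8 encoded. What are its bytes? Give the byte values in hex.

U+8AE1: 3-byte form → E8 AB A1.
U+0046: 1-byte form → 46.
U+883A: 3-byte form → E8 A0 BA.
U+FFC2: 3-byte form → EF BF 82.
U+51925: 4-byte form → F1 91 A4 A5.
U+A009D: 4-byte form → F2 A0 82 9D.
U+16EA: 3-byte form → E1 9B AA.
U+0F51: 3-byte form → E0 BD 91.
Concatenated (24 bytes): E8 AB A1 46 E8 A0 BA EF BF 82 F1 91 A4 A5 F2 A0 82 9D E1 9B AA E0 BD 91.

E8 AB A1 46 E8 A0 BA EF BF 82 F1 91 A4 A5 F2 A0 82 9D E1 9B AA E0 BD 91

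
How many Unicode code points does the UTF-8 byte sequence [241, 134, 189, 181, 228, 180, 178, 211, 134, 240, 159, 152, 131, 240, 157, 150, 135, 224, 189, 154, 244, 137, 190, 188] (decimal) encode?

Byte at offset 0: 0xF1 = 11110001 → 4-byte char (#1). Advance 4.
Byte at offset 4: 0xE4 = 11100100 → 3-byte char (#2). Advance 3.
Byte at offset 7: 0xD3 = 11010011 → 2-byte char (#3). Advance 2.
Byte at offset 9: 0xF0 = 11110000 → 4-byte char (#4). Advance 4.
Byte at offset 13: 0xF0 = 11110000 → 4-byte char (#5). Advance 4.
Byte at offset 17: 0xE0 = 11100000 → 3-byte char (#6). Advance 3.
Byte at offset 20: 0xF4 = 11110100 → 4-byte char (#7). Advance 4.
Reached end at offset 24 after 7 code points.

7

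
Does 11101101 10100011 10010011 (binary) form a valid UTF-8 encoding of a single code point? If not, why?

invalid (encodes a surrogate (U+D800–U+DFFF))

Structurally a 3-byte sequence; payload = 0xD8D3.
But 0xD8D3 is in U+D800–U+DFFF, the surrogate range. Surrogates are not Unicode scalar values and are forbidden in UTF-8.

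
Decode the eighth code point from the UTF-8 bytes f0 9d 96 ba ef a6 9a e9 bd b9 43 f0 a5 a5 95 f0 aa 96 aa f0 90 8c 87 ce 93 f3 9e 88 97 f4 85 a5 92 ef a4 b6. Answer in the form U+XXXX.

U+0393

Offset 0: leading byte 0xF0 = 11110000 → 4-byte char #1 = F0 9D 96 BA.
Offset 4: leading byte 0xEF = 11101111 → 3-byte char #2 = EF A6 9A.
Offset 7: leading byte 0xE9 = 11101001 → 3-byte char #3 = E9 BD B9.
Offset 10: leading byte 0x43 = 01000011 → 1-byte char #4 = 43.
Offset 11: leading byte 0xF0 = 11110000 → 4-byte char #5 = F0 A5 A5 95.
Offset 15: leading byte 0xF0 = 11110000 → 4-byte char #6 = F0 AA 96 AA.
Offset 19: leading byte 0xF0 = 11110000 → 4-byte char #7 = F0 90 8C 87.
Offset 23: leading byte 0xCE = 11001110 → 2-byte char #8 = CE 93.
Leading byte 0xCE = 11001110 matches 110xxxxx → 2-byte sequence.
Byte 1: 0xCE = 11001110, payload 01110 (5 bits).
Byte 2: 0x93 = 10010011 (10xxxxxx ✓), payload 010011.
Concatenate: 01110010011 = 0x393 (11 bits → U+0393).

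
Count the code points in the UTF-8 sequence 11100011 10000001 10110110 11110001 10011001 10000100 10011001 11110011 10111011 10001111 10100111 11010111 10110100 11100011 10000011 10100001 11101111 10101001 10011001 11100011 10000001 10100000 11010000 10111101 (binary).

8

Byte at offset 0: 0xE3 = 11100011 → 3-byte char (#1). Advance 3.
Byte at offset 3: 0xF1 = 11110001 → 4-byte char (#2). Advance 4.
Byte at offset 7: 0xF3 = 11110011 → 4-byte char (#3). Advance 4.
Byte at offset 11: 0xD7 = 11010111 → 2-byte char (#4). Advance 2.
Byte at offset 13: 0xE3 = 11100011 → 3-byte char (#5). Advance 3.
Byte at offset 16: 0xEF = 11101111 → 3-byte char (#6). Advance 3.
Byte at offset 19: 0xE3 = 11100011 → 3-byte char (#7). Advance 3.
Byte at offset 22: 0xD0 = 11010000 → 2-byte char (#8). Advance 2.
Reached end at offset 24 after 8 code points.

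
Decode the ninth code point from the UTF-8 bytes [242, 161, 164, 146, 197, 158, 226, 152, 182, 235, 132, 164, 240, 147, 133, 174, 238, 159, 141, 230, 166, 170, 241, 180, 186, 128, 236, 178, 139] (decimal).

U+CC8B

Offset 0: leading byte 0xF2 = 11110010 → 4-byte char #1 = F2 A1 A4 92.
Offset 4: leading byte 0xC5 = 11000101 → 2-byte char #2 = C5 9E.
Offset 6: leading byte 0xE2 = 11100010 → 3-byte char #3 = E2 98 B6.
Offset 9: leading byte 0xEB = 11101011 → 3-byte char #4 = EB 84 A4.
Offset 12: leading byte 0xF0 = 11110000 → 4-byte char #5 = F0 93 85 AE.
Offset 16: leading byte 0xEE = 11101110 → 3-byte char #6 = EE 9F 8D.
Offset 19: leading byte 0xE6 = 11100110 → 3-byte char #7 = E6 A6 AA.
Offset 22: leading byte 0xF1 = 11110001 → 4-byte char #8 = F1 B4 BA 80.
Offset 26: leading byte 0xEC = 11101100 → 3-byte char #9 = EC B2 8B.
Leading byte 0xEC = 11101100 matches 1110xxxx → 3-byte sequence.
Byte 1: 0xEC = 11101100, payload 1100 (4 bits).
Byte 2: 0xB2 = 10110010 (10xxxxxx ✓), payload 110010.
Byte 3: 0x8B = 10001011 (10xxxxxx ✓), payload 001011.
Concatenate: 1100110010001011 = 0xCC8B (16 bits → U+CC8B).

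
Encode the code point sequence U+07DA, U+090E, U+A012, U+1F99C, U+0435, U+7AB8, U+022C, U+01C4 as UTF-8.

DF 9A E0 A4 8E EA 80 92 F0 9F A6 9C D0 B5 E7 AA B8 C8 AC C7 84

U+07DA: 2-byte form → DF 9A.
U+090E: 3-byte form → E0 A4 8E.
U+A012: 3-byte form → EA 80 92.
U+1F99C: 4-byte form → F0 9F A6 9C.
U+0435: 2-byte form → D0 B5.
U+7AB8: 3-byte form → E7 AA B8.
U+022C: 2-byte form → C8 AC.
U+01C4: 2-byte form → C7 84.
Concatenated (21 bytes): DF 9A E0 A4 8E EA 80 92 F0 9F A6 9C D0 B5 E7 AA B8 C8 AC C7 84.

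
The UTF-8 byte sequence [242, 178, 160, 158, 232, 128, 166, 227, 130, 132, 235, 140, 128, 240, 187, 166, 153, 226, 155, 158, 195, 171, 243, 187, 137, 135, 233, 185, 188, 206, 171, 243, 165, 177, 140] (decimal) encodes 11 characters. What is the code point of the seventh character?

Offset 0: leading byte 0xF2 = 11110010 → 4-byte char #1 = F2 B2 A0 9E.
Offset 4: leading byte 0xE8 = 11101000 → 3-byte char #2 = E8 80 A6.
Offset 7: leading byte 0xE3 = 11100011 → 3-byte char #3 = E3 82 84.
Offset 10: leading byte 0xEB = 11101011 → 3-byte char #4 = EB 8C 80.
Offset 13: leading byte 0xF0 = 11110000 → 4-byte char #5 = F0 BB A6 99.
Offset 17: leading byte 0xE2 = 11100010 → 3-byte char #6 = E2 9B 9E.
Offset 20: leading byte 0xC3 = 11000011 → 2-byte char #7 = C3 AB.
Leading byte 0xC3 = 11000011 matches 110xxxxx → 2-byte sequence.
Byte 1: 0xC3 = 11000011, payload 00011 (5 bits).
Byte 2: 0xAB = 10101011 (10xxxxxx ✓), payload 101011.
Concatenate: 00011101011 = 0xEB (11 bits → U+00EB).

U+00EB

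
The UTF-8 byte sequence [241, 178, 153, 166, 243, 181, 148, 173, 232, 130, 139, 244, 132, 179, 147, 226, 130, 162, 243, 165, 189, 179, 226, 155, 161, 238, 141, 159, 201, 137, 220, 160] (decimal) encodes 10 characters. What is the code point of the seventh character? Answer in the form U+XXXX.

U+26E1

Offset 0: leading byte 0xF1 = 11110001 → 4-byte char #1 = F1 B2 99 A6.
Offset 4: leading byte 0xF3 = 11110011 → 4-byte char #2 = F3 B5 94 AD.
Offset 8: leading byte 0xE8 = 11101000 → 3-byte char #3 = E8 82 8B.
Offset 11: leading byte 0xF4 = 11110100 → 4-byte char #4 = F4 84 B3 93.
Offset 15: leading byte 0xE2 = 11100010 → 3-byte char #5 = E2 82 A2.
Offset 18: leading byte 0xF3 = 11110011 → 4-byte char #6 = F3 A5 BD B3.
Offset 22: leading byte 0xE2 = 11100010 → 3-byte char #7 = E2 9B A1.
Leading byte 0xE2 = 11100010 matches 1110xxxx → 3-byte sequence.
Byte 1: 0xE2 = 11100010, payload 0010 (4 bits).
Byte 2: 0x9B = 10011011 (10xxxxxx ✓), payload 011011.
Byte 3: 0xA1 = 10100001 (10xxxxxx ✓), payload 100001.
Concatenate: 0010011011100001 = 0x26E1 (16 bits → U+26E1).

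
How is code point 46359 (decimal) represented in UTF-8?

U+B517 = 0xB517 = 46359 decimal. In range U+0800–U+FFFF → 3-byte form: 1110xxxx 10xxxxxx 10xxxxxx.
Binary (16 bits): 1011010100010111.
Split 4+6+6: 1011 | 010100 | 010111.
Byte 1: 11101011 = 0xEB.
Byte 2: 10010100 = 0x94.
Byte 3: 10010111 = 0x97.

EB 94 97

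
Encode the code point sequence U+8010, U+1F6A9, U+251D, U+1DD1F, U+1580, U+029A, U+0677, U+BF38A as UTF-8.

E8 80 90 F0 9F 9A A9 E2 94 9D F0 9D B4 9F E1 96 80 CA 9A D9 B7 F2 BF 8E 8A

U+8010: 3-byte form → E8 80 90.
U+1F6A9: 4-byte form → F0 9F 9A A9.
U+251D: 3-byte form → E2 94 9D.
U+1DD1F: 4-byte form → F0 9D B4 9F.
U+1580: 3-byte form → E1 96 80.
U+029A: 2-byte form → CA 9A.
U+0677: 2-byte form → D9 B7.
U+BF38A: 4-byte form → F2 BF 8E 8A.
Concatenated (25 bytes): E8 80 90 F0 9F 9A A9 E2 94 9D F0 9D B4 9F E1 96 80 CA 9A D9 B7 F2 BF 8E 8A.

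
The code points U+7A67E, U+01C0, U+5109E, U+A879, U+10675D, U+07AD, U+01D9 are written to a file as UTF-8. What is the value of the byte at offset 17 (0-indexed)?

U+7A67E → 4-byte form F1 BA 99 BE at offsets 0–3.
U+01C0 → 2-byte form C7 80 at offsets 4–5.
U+5109E → 4-byte form F1 91 82 9E at offsets 6–9.
U+A879 → 3-byte form EA A1 B9 at offsets 10–12.
U+10675D → 4-byte form F4 86 9D 9D at offsets 13–16.
U+07AD → 2-byte form DE AD at offsets 17–18.
Offset 17 falls in char 6's range; it's byte 1 of DE AD = 0xDE.

0xDE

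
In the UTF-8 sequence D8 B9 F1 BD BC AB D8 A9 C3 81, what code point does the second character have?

Offset 0: leading byte 0xD8 = 11011000 → 2-byte char #1 = D8 B9.
Offset 2: leading byte 0xF1 = 11110001 → 4-byte char #2 = F1 BD BC AB.
Leading byte 0xF1 = 11110001 matches 11110xxx → 4-byte sequence.
Byte 1: 0xF1 = 11110001, payload 001 (3 bits).
Byte 2: 0xBD = 10111101 (10xxxxxx ✓), payload 111101.
Byte 3: 0xBC = 10111100 (10xxxxxx ✓), payload 111100.
Byte 4: 0xAB = 10101011 (10xxxxxx ✓), payload 101011.
Concatenate: 001111101111100101011 = 0x7DF2B (21 bits → U+7DF2B).

U+7DF2B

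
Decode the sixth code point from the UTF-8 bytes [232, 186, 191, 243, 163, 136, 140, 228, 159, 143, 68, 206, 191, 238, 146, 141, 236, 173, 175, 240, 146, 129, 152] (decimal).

Offset 0: leading byte 0xE8 = 11101000 → 3-byte char #1 = E8 BA BF.
Offset 3: leading byte 0xF3 = 11110011 → 4-byte char #2 = F3 A3 88 8C.
Offset 7: leading byte 0xE4 = 11100100 → 3-byte char #3 = E4 9F 8F.
Offset 10: leading byte 0x44 = 01000100 → 1-byte char #4 = 44.
Offset 11: leading byte 0xCE = 11001110 → 2-byte char #5 = CE BF.
Offset 13: leading byte 0xEE = 11101110 → 3-byte char #6 = EE 92 8D.
Leading byte 0xEE = 11101110 matches 1110xxxx → 3-byte sequence.
Byte 1: 0xEE = 11101110, payload 1110 (4 bits).
Byte 2: 0x92 = 10010010 (10xxxxxx ✓), payload 010010.
Byte 3: 0x8D = 10001101 (10xxxxxx ✓), payload 001101.
Concatenate: 1110010010001101 = 0xE48D (16 bits → U+E48D).

U+E48D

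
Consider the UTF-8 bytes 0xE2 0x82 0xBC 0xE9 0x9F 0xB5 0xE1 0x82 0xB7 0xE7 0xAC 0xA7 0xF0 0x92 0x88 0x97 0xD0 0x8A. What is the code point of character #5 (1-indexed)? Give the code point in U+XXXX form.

U+12217

Offset 0: leading byte 0xE2 = 11100010 → 3-byte char #1 = E2 82 BC.
Offset 3: leading byte 0xE9 = 11101001 → 3-byte char #2 = E9 9F B5.
Offset 6: leading byte 0xE1 = 11100001 → 3-byte char #3 = E1 82 B7.
Offset 9: leading byte 0xE7 = 11100111 → 3-byte char #4 = E7 AC A7.
Offset 12: leading byte 0xF0 = 11110000 → 4-byte char #5 = F0 92 88 97.
Leading byte 0xF0 = 11110000 matches 11110xxx → 4-byte sequence.
Byte 1: 0xF0 = 11110000, payload 000 (3 bits).
Byte 2: 0x92 = 10010010 (10xxxxxx ✓), payload 010010.
Byte 3: 0x88 = 10001000 (10xxxxxx ✓), payload 001000.
Byte 4: 0x97 = 10010111 (10xxxxxx ✓), payload 010111.
Concatenate: 000010010001000010111 = 0x12217 (21 bits → U+12217).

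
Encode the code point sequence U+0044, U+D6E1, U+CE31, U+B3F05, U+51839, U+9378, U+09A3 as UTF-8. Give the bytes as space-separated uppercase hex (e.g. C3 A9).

44 ED 9B A1 EC B8 B1 F2 B3 BC 85 F1 91 A0 B9 E9 8D B8 E0 A6 A3

U+0044: 1-byte form → 44.
U+D6E1: 3-byte form → ED 9B A1.
U+CE31: 3-byte form → EC B8 B1.
U+B3F05: 4-byte form → F2 B3 BC 85.
U+51839: 4-byte form → F1 91 A0 B9.
U+9378: 3-byte form → E9 8D B8.
U+09A3: 3-byte form → E0 A6 A3.
Concatenated (21 bytes): 44 ED 9B A1 EC B8 B1 F2 B3 BC 85 F1 91 A0 B9 E9 8D B8 E0 A6 A3.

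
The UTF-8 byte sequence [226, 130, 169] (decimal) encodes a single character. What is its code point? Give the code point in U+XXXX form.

U+20A9

Leading byte 0xE2 = 11100010 matches 1110xxxx → 3-byte sequence.
Byte 1: 0xE2 = 11100010, payload 0010 (4 bits).
Byte 2: 0x82 = 10000010 (10xxxxxx ✓), payload 000010.
Byte 3: 0xA9 = 10101001 (10xxxxxx ✓), payload 101001.
Concatenate: 0010000010101001 = 0x20A9 (16 bits → U+20A9).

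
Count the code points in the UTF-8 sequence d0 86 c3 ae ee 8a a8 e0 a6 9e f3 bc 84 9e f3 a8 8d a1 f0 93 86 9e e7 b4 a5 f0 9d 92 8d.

9

Byte at offset 0: 0xD0 = 11010000 → 2-byte char (#1). Advance 2.
Byte at offset 2: 0xC3 = 11000011 → 2-byte char (#2). Advance 2.
Byte at offset 4: 0xEE = 11101110 → 3-byte char (#3). Advance 3.
Byte at offset 7: 0xE0 = 11100000 → 3-byte char (#4). Advance 3.
Byte at offset 10: 0xF3 = 11110011 → 4-byte char (#5). Advance 4.
Byte at offset 14: 0xF3 = 11110011 → 4-byte char (#6). Advance 4.
Byte at offset 18: 0xF0 = 11110000 → 4-byte char (#7). Advance 4.
Byte at offset 22: 0xE7 = 11100111 → 3-byte char (#8). Advance 3.
Byte at offset 25: 0xF0 = 11110000 → 4-byte char (#9). Advance 4.
Reached end at offset 29 after 9 code points.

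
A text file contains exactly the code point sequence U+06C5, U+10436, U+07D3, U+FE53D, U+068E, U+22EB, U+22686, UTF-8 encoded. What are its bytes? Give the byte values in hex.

DB 85 F0 90 90 B6 DF 93 F3 BE 94 BD DA 8E E2 8B AB F0 A2 9A 86

U+06C5: 2-byte form → DB 85.
U+10436: 4-byte form → F0 90 90 B6.
U+07D3: 2-byte form → DF 93.
U+FE53D: 4-byte form → F3 BE 94 BD.
U+068E: 2-byte form → DA 8E.
U+22EB: 3-byte form → E2 8B AB.
U+22686: 4-byte form → F0 A2 9A 86.
Concatenated (21 bytes): DB 85 F0 90 90 B6 DF 93 F3 BE 94 BD DA 8E E2 8B AB F0 A2 9A 86.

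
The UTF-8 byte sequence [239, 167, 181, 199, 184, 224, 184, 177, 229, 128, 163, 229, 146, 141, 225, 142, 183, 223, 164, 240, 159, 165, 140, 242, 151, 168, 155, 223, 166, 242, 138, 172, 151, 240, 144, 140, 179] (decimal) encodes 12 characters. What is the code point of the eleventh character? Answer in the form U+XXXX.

U+8AB17

Offset 0: leading byte 0xEF = 11101111 → 3-byte char #1 = EF A7 B5.
Offset 3: leading byte 0xC7 = 11000111 → 2-byte char #2 = C7 B8.
Offset 5: leading byte 0xE0 = 11100000 → 3-byte char #3 = E0 B8 B1.
Offset 8: leading byte 0xE5 = 11100101 → 3-byte char #4 = E5 80 A3.
Offset 11: leading byte 0xE5 = 11100101 → 3-byte char #5 = E5 92 8D.
Offset 14: leading byte 0xE1 = 11100001 → 3-byte char #6 = E1 8E B7.
Offset 17: leading byte 0xDF = 11011111 → 2-byte char #7 = DF A4.
Offset 19: leading byte 0xF0 = 11110000 → 4-byte char #8 = F0 9F A5 8C.
Offset 23: leading byte 0xF2 = 11110010 → 4-byte char #9 = F2 97 A8 9B.
Offset 27: leading byte 0xDF = 11011111 → 2-byte char #10 = DF A6.
Offset 29: leading byte 0xF2 = 11110010 → 4-byte char #11 = F2 8A AC 97.
Leading byte 0xF2 = 11110010 matches 11110xxx → 4-byte sequence.
Byte 1: 0xF2 = 11110010, payload 010 (3 bits).
Byte 2: 0x8A = 10001010 (10xxxxxx ✓), payload 001010.
Byte 3: 0xAC = 10101100 (10xxxxxx ✓), payload 101100.
Byte 4: 0x97 = 10010111 (10xxxxxx ✓), payload 010111.
Concatenate: 010001010101100010111 = 0x8AB17 (21 bits → U+8AB17).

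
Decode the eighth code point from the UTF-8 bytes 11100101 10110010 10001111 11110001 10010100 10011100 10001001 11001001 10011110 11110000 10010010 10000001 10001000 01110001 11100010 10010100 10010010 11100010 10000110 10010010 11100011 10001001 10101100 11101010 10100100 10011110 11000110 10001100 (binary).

U+326C

Offset 0: leading byte 0xE5 = 11100101 → 3-byte char #1 = E5 B2 8F.
Offset 3: leading byte 0xF1 = 11110001 → 4-byte char #2 = F1 94 9C 89.
Offset 7: leading byte 0xC9 = 11001001 → 2-byte char #3 = C9 9E.
Offset 9: leading byte 0xF0 = 11110000 → 4-byte char #4 = F0 92 81 88.
Offset 13: leading byte 0x71 = 01110001 → 1-byte char #5 = 71.
Offset 14: leading byte 0xE2 = 11100010 → 3-byte char #6 = E2 94 92.
Offset 17: leading byte 0xE2 = 11100010 → 3-byte char #7 = E2 86 92.
Offset 20: leading byte 0xE3 = 11100011 → 3-byte char #8 = E3 89 AC.
Leading byte 0xE3 = 11100011 matches 1110xxxx → 3-byte sequence.
Byte 1: 0xE3 = 11100011, payload 0011 (4 bits).
Byte 2: 0x89 = 10001001 (10xxxxxx ✓), payload 001001.
Byte 3: 0xAC = 10101100 (10xxxxxx ✓), payload 101100.
Concatenate: 0011001001101100 = 0x326C (16 bits → U+326C).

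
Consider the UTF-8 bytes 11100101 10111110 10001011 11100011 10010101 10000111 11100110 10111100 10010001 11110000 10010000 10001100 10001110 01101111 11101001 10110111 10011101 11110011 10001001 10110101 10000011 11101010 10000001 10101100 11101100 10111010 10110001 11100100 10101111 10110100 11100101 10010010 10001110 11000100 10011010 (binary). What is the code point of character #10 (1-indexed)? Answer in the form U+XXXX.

Offset 0: leading byte 0xE5 = 11100101 → 3-byte char #1 = E5 BE 8B.
Offset 3: leading byte 0xE3 = 11100011 → 3-byte char #2 = E3 95 87.
Offset 6: leading byte 0xE6 = 11100110 → 3-byte char #3 = E6 BC 91.
Offset 9: leading byte 0xF0 = 11110000 → 4-byte char #4 = F0 90 8C 8E.
Offset 13: leading byte 0x6F = 01101111 → 1-byte char #5 = 6F.
Offset 14: leading byte 0xE9 = 11101001 → 3-byte char #6 = E9 B7 9D.
Offset 17: leading byte 0xF3 = 11110011 → 4-byte char #7 = F3 89 B5 83.
Offset 21: leading byte 0xEA = 11101010 → 3-byte char #8 = EA 81 AC.
Offset 24: leading byte 0xEC = 11101100 → 3-byte char #9 = EC BA B1.
Offset 27: leading byte 0xE4 = 11100100 → 3-byte char #10 = E4 AF B4.
Leading byte 0xE4 = 11100100 matches 1110xxxx → 3-byte sequence.
Byte 1: 0xE4 = 11100100, payload 0100 (4 bits).
Byte 2: 0xAF = 10101111 (10xxxxxx ✓), payload 101111.
Byte 3: 0xB4 = 10110100 (10xxxxxx ✓), payload 110100.
Concatenate: 0100101111110100 = 0x4BF4 (16 bits → U+4BF4).

U+4BF4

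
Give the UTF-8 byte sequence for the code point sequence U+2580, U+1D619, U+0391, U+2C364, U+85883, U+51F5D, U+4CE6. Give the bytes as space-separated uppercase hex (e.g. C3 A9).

U+2580: 3-byte form → E2 96 80.
U+1D619: 4-byte form → F0 9D 98 99.
U+0391: 2-byte form → CE 91.
U+2C364: 4-byte form → F0 AC 8D A4.
U+85883: 4-byte form → F2 85 A2 83.
U+51F5D: 4-byte form → F1 91 BD 9D.
U+4CE6: 3-byte form → E4 B3 A6.
Concatenated (24 bytes): E2 96 80 F0 9D 98 99 CE 91 F0 AC 8D A4 F2 85 A2 83 F1 91 BD 9D E4 B3 A6.

E2 96 80 F0 9D 98 99 CE 91 F0 AC 8D A4 F2 85 A2 83 F1 91 BD 9D E4 B3 A6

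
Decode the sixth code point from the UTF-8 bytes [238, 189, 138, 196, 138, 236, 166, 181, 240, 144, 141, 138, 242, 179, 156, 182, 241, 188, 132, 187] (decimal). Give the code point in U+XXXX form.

U+7C13B

Offset 0: leading byte 0xEE = 11101110 → 3-byte char #1 = EE BD 8A.
Offset 3: leading byte 0xC4 = 11000100 → 2-byte char #2 = C4 8A.
Offset 5: leading byte 0xEC = 11101100 → 3-byte char #3 = EC A6 B5.
Offset 8: leading byte 0xF0 = 11110000 → 4-byte char #4 = F0 90 8D 8A.
Offset 12: leading byte 0xF2 = 11110010 → 4-byte char #5 = F2 B3 9C B6.
Offset 16: leading byte 0xF1 = 11110001 → 4-byte char #6 = F1 BC 84 BB.
Leading byte 0xF1 = 11110001 matches 11110xxx → 4-byte sequence.
Byte 1: 0xF1 = 11110001, payload 001 (3 bits).
Byte 2: 0xBC = 10111100 (10xxxxxx ✓), payload 111100.
Byte 3: 0x84 = 10000100 (10xxxxxx ✓), payload 000100.
Byte 4: 0xBB = 10111011 (10xxxxxx ✓), payload 111011.
Concatenate: 001111100000100111011 = 0x7C13B (21 bits → U+7C13B).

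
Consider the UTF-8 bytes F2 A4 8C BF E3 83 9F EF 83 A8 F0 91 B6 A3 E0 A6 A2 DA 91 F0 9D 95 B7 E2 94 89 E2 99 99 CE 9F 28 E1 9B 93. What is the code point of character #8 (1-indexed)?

U+2509

Offset 0: leading byte 0xF2 = 11110010 → 4-byte char #1 = F2 A4 8C BF.
Offset 4: leading byte 0xE3 = 11100011 → 3-byte char #2 = E3 83 9F.
Offset 7: leading byte 0xEF = 11101111 → 3-byte char #3 = EF 83 A8.
Offset 10: leading byte 0xF0 = 11110000 → 4-byte char #4 = F0 91 B6 A3.
Offset 14: leading byte 0xE0 = 11100000 → 3-byte char #5 = E0 A6 A2.
Offset 17: leading byte 0xDA = 11011010 → 2-byte char #6 = DA 91.
Offset 19: leading byte 0xF0 = 11110000 → 4-byte char #7 = F0 9D 95 B7.
Offset 23: leading byte 0xE2 = 11100010 → 3-byte char #8 = E2 94 89.
Leading byte 0xE2 = 11100010 matches 1110xxxx → 3-byte sequence.
Byte 1: 0xE2 = 11100010, payload 0010 (4 bits).
Byte 2: 0x94 = 10010100 (10xxxxxx ✓), payload 010100.
Byte 3: 0x89 = 10001001 (10xxxxxx ✓), payload 001001.
Concatenate: 0010010100001001 = 0x2509 (16 bits → U+2509).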